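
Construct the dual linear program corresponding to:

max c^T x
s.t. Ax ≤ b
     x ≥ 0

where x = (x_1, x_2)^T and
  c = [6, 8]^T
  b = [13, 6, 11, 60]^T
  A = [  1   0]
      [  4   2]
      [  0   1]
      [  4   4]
Minimize: z = 13y1 + 6y2 + 11y3 + 60y4

Subject to:
  C1: -y1 - 4y2 - 4y4 ≤ -6
  C2: -2y2 - y3 - 4y4 ≤ -8
  y1, y2, y3, y4 ≥ 0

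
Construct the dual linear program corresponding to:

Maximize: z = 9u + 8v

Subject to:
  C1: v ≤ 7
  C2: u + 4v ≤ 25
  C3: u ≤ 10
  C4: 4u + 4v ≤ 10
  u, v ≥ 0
Minimize: z = 7y1 + 25y2 + 10y3 + 10y4

Subject to:
  C1: -y2 - y3 - 4y4 ≤ -9
  C2: -y1 - 4y2 - 4y4 ≤ -8
  y1, y2, y3, y4 ≥ 0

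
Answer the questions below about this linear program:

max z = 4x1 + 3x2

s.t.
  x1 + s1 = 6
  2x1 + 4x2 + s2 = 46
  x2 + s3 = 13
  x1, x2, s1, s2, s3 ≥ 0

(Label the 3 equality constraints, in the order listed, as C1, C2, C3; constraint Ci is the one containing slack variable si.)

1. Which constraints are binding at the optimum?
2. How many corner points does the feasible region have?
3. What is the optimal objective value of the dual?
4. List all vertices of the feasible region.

1. C1, C2
2. 4
3. 49.5 (by strong duality, equal to the primal optimum)
4. (0, 0), (6, 0), (6, 8.5), (0, 11.5)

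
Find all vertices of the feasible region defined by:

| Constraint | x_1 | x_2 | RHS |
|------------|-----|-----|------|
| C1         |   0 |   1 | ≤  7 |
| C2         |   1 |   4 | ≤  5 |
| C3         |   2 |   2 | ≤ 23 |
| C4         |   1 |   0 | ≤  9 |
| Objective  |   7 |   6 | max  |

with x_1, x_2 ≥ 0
Each vertex is the intersection of two constraint boundaries that also satisfies all remaining constraints:
  x_1 = 0 and x_2 = 0 → (0, 0)
  x_1 + 4x_2 = 5 and x_2 = 0 → (5, 0)
  x_1 + 4x_2 = 5 and x_1 = 0 → (0, 1.25)

Vertices: (0, 0), (5, 0), (0, 1.25)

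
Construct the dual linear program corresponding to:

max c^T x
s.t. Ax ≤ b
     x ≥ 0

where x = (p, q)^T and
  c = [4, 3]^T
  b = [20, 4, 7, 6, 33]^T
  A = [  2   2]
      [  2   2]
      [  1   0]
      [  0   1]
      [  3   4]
Minimize: z = 20y1 + 4y2 + 7y3 + 6y4 + 33y5

Subject to:
  C1: -2y1 - 2y2 - y3 - 3y5 ≤ -4
  C2: -2y1 - 2y2 - y4 - 4y5 ≤ -3
  y1, y2, y3, y4, y5 ≥ 0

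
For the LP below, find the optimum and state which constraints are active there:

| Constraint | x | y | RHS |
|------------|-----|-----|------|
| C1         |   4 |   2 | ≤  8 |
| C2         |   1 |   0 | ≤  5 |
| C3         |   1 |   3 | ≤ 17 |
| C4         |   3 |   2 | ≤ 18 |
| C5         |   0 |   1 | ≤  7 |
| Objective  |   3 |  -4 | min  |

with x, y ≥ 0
Optimal: x = 0, y = 4
Slack at optimum:
  C1: slack = 0 (binding)
  C2: slack = 5
  C3: slack = 5
  C4: slack = 10
  C5: slack = 3
  x ≥ 0: x = 0 (binding)
  y ≥ 0: y = 4
Binding constraints: C1, x ≥ 0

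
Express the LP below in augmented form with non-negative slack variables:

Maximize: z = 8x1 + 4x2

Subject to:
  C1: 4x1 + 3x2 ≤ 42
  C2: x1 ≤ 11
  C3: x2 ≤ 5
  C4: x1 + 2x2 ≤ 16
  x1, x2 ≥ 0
max z = 8x1 + 4x2

s.t.
  4x1 + 3x2 + s1 = 42
  x1 + s2 = 11
  x2 + s3 = 5
  x1 + 2x2 + s4 = 16
  x1, x2, s1, s2, s3, s4 ≥ 0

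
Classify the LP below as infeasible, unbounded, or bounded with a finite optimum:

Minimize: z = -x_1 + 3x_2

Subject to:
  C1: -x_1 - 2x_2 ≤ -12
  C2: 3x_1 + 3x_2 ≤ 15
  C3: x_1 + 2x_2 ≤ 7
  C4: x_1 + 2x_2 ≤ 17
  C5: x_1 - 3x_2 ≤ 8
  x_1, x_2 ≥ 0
C3 requires x_1 + 2x_2 ≤ 7, while C1 (-x_1 - 2x_2 ≤ -12) is equivalent to x_1 + 2x_2 ≥ 12. Together they would need 12 ≤ x_1 + 2x_2 ≤ 7, which is impossible since 12 > 7. No point satisfies all constraints.

Infeasible: no point satisfies all constraints simultaneously.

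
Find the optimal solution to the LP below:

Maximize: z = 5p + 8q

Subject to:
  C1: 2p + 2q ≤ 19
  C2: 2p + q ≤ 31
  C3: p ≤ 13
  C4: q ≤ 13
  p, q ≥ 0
Each vertex is the intersection of two constraint boundaries that also satisfies all remaining constraints:
  p = 0 and q = 0 → (0, 0)
  2p + 2q = 19 and q = 0 → (9.5, 0)
  2p + 2q = 19 and p = 0 → (0, 9.5)

Evaluating z = 5p + 8q at each vertex:
  (0, 0): z = 0
  (9.5, 0): z = 47.5
  (0, 9.5): z = 76

The maximum is at (0, 9.5) with z = 76.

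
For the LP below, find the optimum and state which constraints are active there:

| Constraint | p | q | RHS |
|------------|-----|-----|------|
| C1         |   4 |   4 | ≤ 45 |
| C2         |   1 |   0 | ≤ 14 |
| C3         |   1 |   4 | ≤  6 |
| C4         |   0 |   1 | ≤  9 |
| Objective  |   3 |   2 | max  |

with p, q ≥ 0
Optimal: p = 6, q = 0
Slack at optimum:
  C1: slack = 21
  C2: slack = 8
  C3: slack = 0 (binding)
  C4: slack = 9
  p ≥ 0: p = 6
  q ≥ 0: q = 0 (binding)
Binding constraints: C3, q ≥ 0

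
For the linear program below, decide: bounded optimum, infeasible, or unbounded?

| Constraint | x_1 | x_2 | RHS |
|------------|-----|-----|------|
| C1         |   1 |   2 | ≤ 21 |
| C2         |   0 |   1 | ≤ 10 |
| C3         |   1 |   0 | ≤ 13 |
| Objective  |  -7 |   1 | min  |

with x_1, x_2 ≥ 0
The point (13, 0) satisfies every constraint, so the LP is feasible; the constraints give x_1 ≤ 13 and x_2 ≤ 10, which with x_1, x_2 ≥ 0 keep the feasible region inside a bounded box. A feasible, bounded LP attains a finite optimum at a vertex.

Feasible with finite optimum z* = -91 at (13, 0).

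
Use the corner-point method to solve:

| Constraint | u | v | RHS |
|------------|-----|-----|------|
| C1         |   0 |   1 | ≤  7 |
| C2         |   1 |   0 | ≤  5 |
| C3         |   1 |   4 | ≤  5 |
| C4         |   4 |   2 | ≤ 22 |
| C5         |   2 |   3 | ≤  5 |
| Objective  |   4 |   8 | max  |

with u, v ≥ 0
Each vertex is the intersection of two constraint boundaries that also satisfies all remaining constraints:
  u = 0 and v = 0 → (0, 0)
  2u + 3v = 5 and v = 0 → (2.5, 0)
  u + 4v = 5 and 2u + 3v = 5 → (1, 1)
  u + 4v = 5 and u = 0 → (0, 1.25)

Evaluating z = 4u + 8v at each vertex:
  (0, 0): z = 0
  (2.5, 0): z = 10
  (1, 1): z = 12
  (0, 1.25): z = 10

The maximum is at (1, 1) with z = 12.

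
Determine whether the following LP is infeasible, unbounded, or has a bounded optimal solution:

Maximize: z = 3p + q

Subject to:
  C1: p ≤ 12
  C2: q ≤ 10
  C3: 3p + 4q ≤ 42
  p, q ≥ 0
The point (12, 1.5) satisfies every constraint, so the LP is feasible; the constraints give p ≤ 12 and q ≤ 10, which with p, q ≥ 0 keep the feasible region inside a bounded box. A feasible, bounded LP attains a finite optimum at a vertex.

Evaluating z = 3p + q at each vertex:
  (0, 0): z = 0
  (12, 0): z = 36
  (12, 1.5): z = 37.5
  (0.6667, 10): z = 12
  (0, 10): z = 10

Feasible with finite optimum z* = 37.5 at (12, 1.5).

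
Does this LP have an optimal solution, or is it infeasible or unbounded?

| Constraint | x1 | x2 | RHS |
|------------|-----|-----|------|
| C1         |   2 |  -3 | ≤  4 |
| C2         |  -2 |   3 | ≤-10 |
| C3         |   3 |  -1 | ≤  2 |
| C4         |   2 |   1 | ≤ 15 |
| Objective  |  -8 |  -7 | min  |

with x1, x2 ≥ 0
C1 requires 2x1 - 3x2 ≤ 4, while C2 (-2x1 + 3x2 ≤ -10) is equivalent to 2x1 - 3x2 ≥ 10. Together they would need 10 ≤ 2x1 - 3x2 ≤ 4, which is impossible since 10 > 4. No point satisfies all constraints.

Infeasible: no point satisfies all constraints simultaneously.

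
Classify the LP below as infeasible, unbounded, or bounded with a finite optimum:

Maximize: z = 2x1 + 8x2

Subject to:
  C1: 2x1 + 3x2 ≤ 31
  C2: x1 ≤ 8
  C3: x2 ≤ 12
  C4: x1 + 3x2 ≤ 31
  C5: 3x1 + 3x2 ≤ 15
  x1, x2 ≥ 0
The point (0, 5) satisfies every constraint, so the LP is feasible; the constraints give x1 ≤ 8 and x2 ≤ 12, which with x1, x2 ≥ 0 keep the feasible region inside a bounded box. A feasible, bounded LP attains a finite optimum at a vertex.

Feasible with finite optimum z* = 40 at (0, 5).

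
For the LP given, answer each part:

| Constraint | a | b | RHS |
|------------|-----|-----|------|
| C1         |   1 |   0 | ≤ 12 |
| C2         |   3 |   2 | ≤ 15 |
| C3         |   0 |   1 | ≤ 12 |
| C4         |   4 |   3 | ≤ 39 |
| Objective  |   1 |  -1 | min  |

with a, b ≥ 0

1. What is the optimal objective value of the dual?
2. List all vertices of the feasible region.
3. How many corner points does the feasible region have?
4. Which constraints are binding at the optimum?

1. -7.5 (by strong duality, equal to the primal optimum)
2. (0, 0), (5, 0), (0, 7.5)
3. 3
4. C2, a ≥ 0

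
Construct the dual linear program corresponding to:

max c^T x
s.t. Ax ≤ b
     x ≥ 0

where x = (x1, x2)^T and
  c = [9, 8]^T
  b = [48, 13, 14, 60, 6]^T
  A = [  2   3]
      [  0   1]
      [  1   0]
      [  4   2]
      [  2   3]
Minimize: z = 48y1 + 13y2 + 14y3 + 60y4 + 6y5

Subject to:
  C1: -2y1 - y3 - 4y4 - 2y5 ≤ -9
  C2: -3y1 - y2 - 2y4 - 3y5 ≤ -8
  y1, y2, y3, y4, y5 ≥ 0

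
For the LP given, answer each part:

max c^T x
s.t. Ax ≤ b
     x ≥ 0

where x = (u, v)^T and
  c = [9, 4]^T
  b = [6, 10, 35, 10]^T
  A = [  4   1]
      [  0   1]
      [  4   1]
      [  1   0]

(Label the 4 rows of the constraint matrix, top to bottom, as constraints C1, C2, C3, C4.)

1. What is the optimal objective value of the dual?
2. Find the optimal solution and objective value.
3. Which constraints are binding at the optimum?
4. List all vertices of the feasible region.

1. 24 (by strong duality, equal to the primal optimum)
2. u = 0, v = 6, z = 24
3. C1, u ≥ 0
4. (0, 0), (1.5, 0), (0, 6)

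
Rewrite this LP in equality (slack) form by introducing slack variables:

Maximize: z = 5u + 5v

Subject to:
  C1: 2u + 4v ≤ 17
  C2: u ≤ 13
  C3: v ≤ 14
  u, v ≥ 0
max z = 5u + 5v

s.t.
  2u + 4v + s1 = 17
  u + s2 = 13
  v + s3 = 14
  u, v, s1, s2, s3 ≥ 0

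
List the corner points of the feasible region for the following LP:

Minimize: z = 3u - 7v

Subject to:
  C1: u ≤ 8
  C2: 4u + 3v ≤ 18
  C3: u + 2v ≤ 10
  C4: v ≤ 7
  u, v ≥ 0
Each vertex is the intersection of two constraint boundaries that also satisfies all remaining constraints:
  u = 0 and v = 0 → (0, 0)
  4u + 3v = 18 and v = 0 → (4.5, 0)
  4u + 3v = 18 and u + 2v = 10 → (1.2, 4.4)
  u + 2v = 10 and u = 0 → (0, 5)

Vertices: (0, 0), (4.5, 0), (1.2, 4.4), (0, 5)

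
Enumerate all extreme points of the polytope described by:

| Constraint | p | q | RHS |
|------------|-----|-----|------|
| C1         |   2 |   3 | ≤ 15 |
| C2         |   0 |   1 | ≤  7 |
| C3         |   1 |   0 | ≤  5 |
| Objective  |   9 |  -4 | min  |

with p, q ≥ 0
Each vertex is the intersection of two constraint boundaries that also satisfies all remaining constraints:
  p = 0 and q = 0 → (0, 0)
  p = 5 and q = 0 → (5, 0)
  2p + 3q = 15 and p = 5 → (5, 1.667)
  2p + 3q = 15 and p = 0 → (0, 5)

Vertices: (0, 0), (5, 0), (5, 1.667), (0, 5)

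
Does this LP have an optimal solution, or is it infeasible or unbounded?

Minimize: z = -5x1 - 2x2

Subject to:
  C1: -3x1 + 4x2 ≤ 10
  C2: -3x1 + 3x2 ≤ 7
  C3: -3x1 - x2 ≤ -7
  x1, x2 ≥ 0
Feasible point: (2, 1) satisfies every constraint, so the LP is feasible.
Direction d = (1, 0): for each constraint row a, a·d ≤ 0 —
  (-3)(1) + (4)(0) = -3 ≤ 0
  (-3)(1) + (3)(0) = -3 ≤ 0
  (-3)(1) + (-1)(0) = -3 ≤ 0
and d ≥ 0, so (2, 1) + t·d stays feasible for every t ≥ 0. Along this ray z = -5x1 - 2x2 changes by -5 per unit t, so z → −∞.

The LP is unbounded; z can be made arbitrarily small.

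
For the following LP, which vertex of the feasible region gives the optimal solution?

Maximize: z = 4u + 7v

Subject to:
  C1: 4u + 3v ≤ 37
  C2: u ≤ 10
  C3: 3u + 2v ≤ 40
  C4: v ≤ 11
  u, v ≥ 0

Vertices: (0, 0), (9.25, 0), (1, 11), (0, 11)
Evaluating z = 4u + 7v at each vertex:
  (0, 0): z = 0
  (9.25, 0): z = 37
  (1, 11): z = 81
  (0, 11): z = 77

The largest value is z = 81, attained at (1, 11).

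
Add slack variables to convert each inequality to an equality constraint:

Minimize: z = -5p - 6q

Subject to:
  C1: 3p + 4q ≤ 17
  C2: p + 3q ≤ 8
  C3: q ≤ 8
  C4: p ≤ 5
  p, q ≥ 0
min z = -5p - 6q

s.t.
  3p + 4q + s1 = 17
  p + 3q + s2 = 8
  q + s3 = 8
  p + s4 = 5
  p, q, s1, s2, s3, s4 ≥ 0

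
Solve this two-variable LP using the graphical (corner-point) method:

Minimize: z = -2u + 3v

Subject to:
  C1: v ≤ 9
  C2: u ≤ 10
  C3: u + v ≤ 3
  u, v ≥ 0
Each vertex is the intersection of two constraint boundaries that also satisfies all remaining constraints:
  u = 0 and v = 0 → (0, 0)
  u + v = 3 and v = 0 → (3, 0)
  u + v = 3 and u = 0 → (0, 3)

Evaluating z = -2u + 3v at each vertex:
  (0, 0): z = 0
  (3, 0): z = -6
  (0, 3): z = 9

The minimum is at (3, 0) with z = -6.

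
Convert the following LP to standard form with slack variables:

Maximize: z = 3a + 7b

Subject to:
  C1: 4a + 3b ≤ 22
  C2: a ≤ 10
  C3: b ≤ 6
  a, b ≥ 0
max z = 3a + 7b

s.t.
  4a + 3b + s1 = 22
  a + s2 = 10
  b + s3 = 6
  a, b, s1, s2, s3 ≥ 0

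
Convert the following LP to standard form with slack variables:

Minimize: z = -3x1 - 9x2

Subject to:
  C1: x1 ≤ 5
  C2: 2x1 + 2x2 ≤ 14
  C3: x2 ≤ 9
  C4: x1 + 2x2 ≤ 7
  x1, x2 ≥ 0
min z = -3x1 - 9x2

s.t.
  x1 + s1 = 5
  2x1 + 2x2 + s2 = 14
  x2 + s3 = 9
  x1 + 2x2 + s4 = 7
  x1, x2, s1, s2, s3, s4 ≥ 0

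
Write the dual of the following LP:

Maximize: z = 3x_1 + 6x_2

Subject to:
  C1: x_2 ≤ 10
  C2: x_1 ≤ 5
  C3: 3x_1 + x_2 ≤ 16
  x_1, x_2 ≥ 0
Minimize: z = 10y1 + 5y2 + 16y3

Subject to:
  C1: -y2 - 3y3 ≤ -3
  C2: -y1 - y3 ≤ -6
  y1, y2, y3 ≥ 0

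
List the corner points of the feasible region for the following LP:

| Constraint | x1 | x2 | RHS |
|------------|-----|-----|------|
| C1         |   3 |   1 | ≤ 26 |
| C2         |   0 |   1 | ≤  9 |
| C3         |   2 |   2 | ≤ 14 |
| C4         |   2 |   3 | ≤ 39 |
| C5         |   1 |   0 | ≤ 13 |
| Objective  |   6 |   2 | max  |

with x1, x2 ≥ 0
Each vertex is the intersection of two constraint boundaries that also satisfies all remaining constraints:
  x1 = 0 and x2 = 0 → (0, 0)
  2x1 + 2x2 = 14 and x2 = 0 → (7, 0)
  2x1 + 2x2 = 14 and x1 = 0 → (0, 7)

Vertices: (0, 0), (7, 0), (0, 7)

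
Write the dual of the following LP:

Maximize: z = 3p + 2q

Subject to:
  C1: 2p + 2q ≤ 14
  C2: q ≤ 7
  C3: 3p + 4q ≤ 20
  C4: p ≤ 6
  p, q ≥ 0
Minimize: z = 14y1 + 7y2 + 20y3 + 6y4

Subject to:
  C1: -2y1 - 3y3 - y4 ≤ -3
  C2: -2y1 - y2 - 4y3 ≤ -2
  y1, y2, y3, y4 ≥ 0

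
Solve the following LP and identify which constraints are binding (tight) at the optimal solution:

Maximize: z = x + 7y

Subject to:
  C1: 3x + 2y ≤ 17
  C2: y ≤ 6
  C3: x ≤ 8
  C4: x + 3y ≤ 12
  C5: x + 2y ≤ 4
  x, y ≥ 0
Optimal: x = 0, y = 2
Binding: C5, x ≥ 0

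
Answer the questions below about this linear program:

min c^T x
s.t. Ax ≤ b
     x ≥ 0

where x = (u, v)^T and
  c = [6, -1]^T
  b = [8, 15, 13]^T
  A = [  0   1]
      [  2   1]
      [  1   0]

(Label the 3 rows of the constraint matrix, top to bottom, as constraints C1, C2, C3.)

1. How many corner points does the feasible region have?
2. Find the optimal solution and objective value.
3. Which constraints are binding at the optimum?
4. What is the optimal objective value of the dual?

1. 4
2. u = 0, v = 8, z = -8
3. C1, u ≥ 0
4. -8 (by strong duality, equal to the primal optimum)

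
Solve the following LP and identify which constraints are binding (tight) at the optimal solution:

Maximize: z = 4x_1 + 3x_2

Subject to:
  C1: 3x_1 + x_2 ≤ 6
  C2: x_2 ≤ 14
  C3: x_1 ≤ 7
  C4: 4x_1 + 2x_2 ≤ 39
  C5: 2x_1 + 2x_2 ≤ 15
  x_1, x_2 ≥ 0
Optimal: x_1 = 0, x_2 = 6
Slack at optimum:
  C1: slack = 0 (binding)
  C2: slack = 8
  C3: slack = 7
  C4: slack = 27
  C5: slack = 3
  x_1 ≥ 0: x_1 = 0 (binding)
  x_2 ≥ 0: x_2 = 6
Binding constraints: C1, x_1 ≥ 0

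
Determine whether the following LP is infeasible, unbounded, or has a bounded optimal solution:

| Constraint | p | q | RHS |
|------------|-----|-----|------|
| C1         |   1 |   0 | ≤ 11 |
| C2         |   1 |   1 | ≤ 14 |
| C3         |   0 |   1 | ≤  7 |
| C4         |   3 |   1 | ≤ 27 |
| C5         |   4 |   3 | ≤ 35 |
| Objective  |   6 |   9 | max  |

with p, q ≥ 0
The point (3.5, 7) satisfies every constraint, so the LP is feasible; the constraints give p ≤ 11 and q ≤ 7, which with p, q ≥ 0 keep the feasible region inside a bounded box. A feasible, bounded LP attains a finite optimum at a vertex.

Evaluating z = 6p + 9q at each vertex:
  (0, 0): z = 0
  (8.75, 0): z = 52.5
  (3.5, 7): z = 84
  (0, 7): z = 63

The LP has an optimal solution: (3.5, 7) with z = 84.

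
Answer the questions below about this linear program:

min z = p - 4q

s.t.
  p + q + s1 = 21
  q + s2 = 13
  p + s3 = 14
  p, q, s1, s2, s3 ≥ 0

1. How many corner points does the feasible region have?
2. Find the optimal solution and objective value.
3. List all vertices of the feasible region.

1. 5
2. p = 0, q = 13, z = -52
3. (0, 0), (14, 0), (14, 7), (8, 13), (0, 13)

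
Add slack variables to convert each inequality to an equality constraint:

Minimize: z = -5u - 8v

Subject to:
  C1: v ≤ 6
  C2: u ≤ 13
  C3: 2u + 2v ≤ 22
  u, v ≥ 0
min z = -5u - 8v

s.t.
  v + s1 = 6
  u + s2 = 13
  2u + 2v + s3 = 22
  u, v, s1, s2, s3 ≥ 0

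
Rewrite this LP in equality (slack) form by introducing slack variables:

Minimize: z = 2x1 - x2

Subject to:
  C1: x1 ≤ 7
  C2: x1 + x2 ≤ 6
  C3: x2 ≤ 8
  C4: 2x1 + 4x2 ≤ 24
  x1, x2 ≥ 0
min z = 2x1 - x2

s.t.
  x1 + s1 = 7
  x1 + x2 + s2 = 6
  x2 + s3 = 8
  2x1 + 4x2 + s4 = 24
  x1, x2, s1, s2, s3, s4 ≥ 0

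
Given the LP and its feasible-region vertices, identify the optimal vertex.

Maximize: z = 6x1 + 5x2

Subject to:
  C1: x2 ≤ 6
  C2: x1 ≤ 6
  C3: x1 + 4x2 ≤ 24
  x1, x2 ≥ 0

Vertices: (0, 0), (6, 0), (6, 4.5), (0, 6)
(6, 4.5) with z = 58.5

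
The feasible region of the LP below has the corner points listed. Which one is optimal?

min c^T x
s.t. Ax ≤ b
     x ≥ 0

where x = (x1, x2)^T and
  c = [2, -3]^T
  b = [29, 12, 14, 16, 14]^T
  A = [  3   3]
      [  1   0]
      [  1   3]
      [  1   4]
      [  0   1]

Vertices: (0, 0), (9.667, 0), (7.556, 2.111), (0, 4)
Evaluating z = 2x1 - 3x2 at each vertex:
  (0, 0): z = 0
  (9.667, 0): z = 19.33
  (7.556, 2.111): z = 8.778
  (0, 4): z = -12

The smallest value is z = -12, attained at (0, 4).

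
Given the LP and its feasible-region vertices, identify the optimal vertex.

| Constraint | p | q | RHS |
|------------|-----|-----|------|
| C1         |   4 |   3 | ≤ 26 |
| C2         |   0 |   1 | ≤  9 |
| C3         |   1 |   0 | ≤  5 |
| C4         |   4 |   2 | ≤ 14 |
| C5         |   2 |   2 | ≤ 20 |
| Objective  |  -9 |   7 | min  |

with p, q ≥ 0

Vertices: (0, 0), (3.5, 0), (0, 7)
Evaluating z = -9p + 7q at each vertex:
  (0, 0): z = 0
  (3.5, 0): z = -31.5
  (0, 7): z = 49

The smallest value is z = -31.5, attained at (3.5, 0).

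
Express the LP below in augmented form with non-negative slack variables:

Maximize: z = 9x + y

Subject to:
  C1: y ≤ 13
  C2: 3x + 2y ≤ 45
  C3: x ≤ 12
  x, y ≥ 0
max z = 9x + y

s.t.
  y + s1 = 13
  3x + 2y + s2 = 45
  x + s3 = 12
  x, y, s1, s2, s3 ≥ 0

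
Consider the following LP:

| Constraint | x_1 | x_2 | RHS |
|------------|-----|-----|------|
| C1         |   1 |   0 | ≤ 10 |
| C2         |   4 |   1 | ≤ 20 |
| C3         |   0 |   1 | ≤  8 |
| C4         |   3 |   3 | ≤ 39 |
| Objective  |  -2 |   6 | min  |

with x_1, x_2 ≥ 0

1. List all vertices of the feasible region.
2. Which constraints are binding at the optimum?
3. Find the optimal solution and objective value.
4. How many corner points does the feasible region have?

1. (0, 0), (5, 0), (3, 8), (0, 8)
2. C2, x_2 ≥ 0
3. x_1 = 5, x_2 = 0, z = -10
4. 4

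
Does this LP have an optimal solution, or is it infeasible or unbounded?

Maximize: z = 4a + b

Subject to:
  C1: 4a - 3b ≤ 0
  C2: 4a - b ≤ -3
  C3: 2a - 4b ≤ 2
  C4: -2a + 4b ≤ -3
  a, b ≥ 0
C3 requires 2a - 4b ≤ 2, while C4 (-2a + 4b ≤ -3) is equivalent to 2a - 4b ≥ 3. Together they would need 3 ≤ 2a - 4b ≤ 2, which is impossible since 3 > 2. No point satisfies all constraints.

The feasible region is empty; the LP is infeasible.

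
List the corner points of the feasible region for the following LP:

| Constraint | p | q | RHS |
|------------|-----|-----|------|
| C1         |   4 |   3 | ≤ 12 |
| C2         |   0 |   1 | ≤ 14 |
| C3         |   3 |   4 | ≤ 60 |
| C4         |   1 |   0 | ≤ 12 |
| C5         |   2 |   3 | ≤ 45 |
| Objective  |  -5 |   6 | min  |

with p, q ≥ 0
Each vertex is the intersection of two constraint boundaries that also satisfies all remaining constraints:
  p = 0 and q = 0 → (0, 0)
  4p + 3q = 12 and q = 0 → (3, 0)
  4p + 3q = 12 and p = 0 → (0, 4)

Vertices: (0, 0), (3, 0), (0, 4)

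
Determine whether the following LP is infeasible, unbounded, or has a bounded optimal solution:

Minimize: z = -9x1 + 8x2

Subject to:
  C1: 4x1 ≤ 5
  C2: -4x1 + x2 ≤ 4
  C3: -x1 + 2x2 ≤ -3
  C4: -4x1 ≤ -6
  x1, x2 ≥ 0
C1 requires 4x1 ≤ 5, while C4 (-4x1 ≤ -6) is equivalent to 4x1 ≥ 6. Together they would need 6 ≤ 4x1 ≤ 5, which is impossible since 6 > 5. No point satisfies all constraints.

Infeasible: no point satisfies all constraints simultaneously.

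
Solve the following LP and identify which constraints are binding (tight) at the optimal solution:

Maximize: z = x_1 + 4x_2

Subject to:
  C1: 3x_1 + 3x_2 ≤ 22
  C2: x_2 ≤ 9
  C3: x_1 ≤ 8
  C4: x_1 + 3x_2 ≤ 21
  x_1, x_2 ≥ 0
Optimal: x_1 = 0, x_2 = 7
Binding: C4, x_1 ≥ 0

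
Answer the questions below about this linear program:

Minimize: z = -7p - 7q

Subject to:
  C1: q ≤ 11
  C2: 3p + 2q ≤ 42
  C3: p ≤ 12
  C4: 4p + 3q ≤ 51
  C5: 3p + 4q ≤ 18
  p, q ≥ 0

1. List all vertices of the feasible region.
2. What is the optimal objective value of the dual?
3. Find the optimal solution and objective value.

1. (0, 0), (6, 0), (0, 4.5)
2. -42 (by strong duality, equal to the primal optimum)
3. p = 6, q = 0, z = -42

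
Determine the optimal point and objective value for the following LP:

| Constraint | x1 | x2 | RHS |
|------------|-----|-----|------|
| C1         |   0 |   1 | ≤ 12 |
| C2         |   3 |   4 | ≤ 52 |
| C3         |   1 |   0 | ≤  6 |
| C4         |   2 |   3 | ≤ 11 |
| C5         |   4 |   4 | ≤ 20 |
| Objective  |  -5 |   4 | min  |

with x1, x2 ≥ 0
Each vertex is the intersection of two constraint boundaries that also satisfies all remaining constraints:
  x1 = 0 and x2 = 0 → (0, 0)
  4x1 + 4x2 = 20 and x2 = 0 → (5, 0)
  2x1 + 3x2 = 11 and 4x1 + 4x2 = 20 → (4, 1)
  2x1 + 3x2 = 11 and x1 = 0 → (0, 3.667)

Evaluating z = -5x1 + 4x2 at each vertex:
  (0, 0): z = 0
  (5, 0): z = -25
  (4, 1): z = -16
  (0, 3.667): z = 14.67

The minimum is at (5, 0) with z = -25.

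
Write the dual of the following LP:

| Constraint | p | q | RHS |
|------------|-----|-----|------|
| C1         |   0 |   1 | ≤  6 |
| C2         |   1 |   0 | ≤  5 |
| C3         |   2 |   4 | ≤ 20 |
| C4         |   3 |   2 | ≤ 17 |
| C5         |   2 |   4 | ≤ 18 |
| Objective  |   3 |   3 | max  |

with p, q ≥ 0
Minimize: z = 6y1 + 5y2 + 20y3 + 17y4 + 18y5

Subject to:
  C1: -y2 - 2y3 - 3y4 - 2y5 ≤ -3
  C2: -y1 - 4y3 - 2y4 - 4y5 ≤ -3
  y1, y2, y3, y4, y5 ≥ 0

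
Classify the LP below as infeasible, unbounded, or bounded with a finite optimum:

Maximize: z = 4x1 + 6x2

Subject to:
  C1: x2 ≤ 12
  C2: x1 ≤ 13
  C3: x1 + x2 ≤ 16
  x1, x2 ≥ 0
The point (4, 12) satisfies every constraint, so the LP is feasible; the constraints give x1 ≤ 13 and x2 ≤ 12, which with x1, x2 ≥ 0 keep the feasible region inside a bounded box. A feasible, bounded LP attains a finite optimum at a vertex.

The LP has an optimal solution: (4, 12) with z = 88.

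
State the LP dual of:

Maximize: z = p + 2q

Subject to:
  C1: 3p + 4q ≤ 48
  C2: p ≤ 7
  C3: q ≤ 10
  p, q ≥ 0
Minimize: z = 48y1 + 7y2 + 10y3

Subject to:
  C1: -3y1 - y2 ≤ -1
  C2: -4y1 - y3 ≤ -2
  y1, y2, y3 ≥ 0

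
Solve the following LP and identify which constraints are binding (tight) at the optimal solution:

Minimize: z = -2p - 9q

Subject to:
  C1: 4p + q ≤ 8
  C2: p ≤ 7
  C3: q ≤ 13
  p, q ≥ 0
Optimal: p = 0, q = 8
Slack at optimum:
  C1: slack = 0 (binding)
  C2: slack = 7
  C3: slack = 5
  p ≥ 0: p = 0 (binding)
  q ≥ 0: q = 8
Binding constraints: C1, p ≥ 0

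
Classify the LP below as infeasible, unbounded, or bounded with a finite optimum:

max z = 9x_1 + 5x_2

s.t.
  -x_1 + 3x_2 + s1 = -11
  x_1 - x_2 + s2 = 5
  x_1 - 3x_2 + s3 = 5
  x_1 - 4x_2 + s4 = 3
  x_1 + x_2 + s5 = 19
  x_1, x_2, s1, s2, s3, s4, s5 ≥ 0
The row x_1 - 3x_2 + s3 = 5 with s3 ≥ 0 requires x_1 - 3x_2 ≤ 5, while the row -x_1 + 3x_2 + s1 = -11 with s1 ≥ 0 is equivalent to x_1 - 3x_2 ≥ 11. Together they would need 11 ≤ x_1 - 3x_2 ≤ 5, which is impossible since 11 > 5. No point satisfies all constraints.

Infeasible — the constraint set is empty.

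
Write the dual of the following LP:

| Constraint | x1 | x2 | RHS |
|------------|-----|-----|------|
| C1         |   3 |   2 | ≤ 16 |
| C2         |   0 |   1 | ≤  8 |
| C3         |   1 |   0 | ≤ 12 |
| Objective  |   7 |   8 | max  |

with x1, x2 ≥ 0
Minimize: z = 16y1 + 8y2 + 12y3

Subject to:
  C1: -3y1 - y3 ≤ -7
  C2: -2y1 - y2 ≤ -8
  y1, y2, y3 ≥ 0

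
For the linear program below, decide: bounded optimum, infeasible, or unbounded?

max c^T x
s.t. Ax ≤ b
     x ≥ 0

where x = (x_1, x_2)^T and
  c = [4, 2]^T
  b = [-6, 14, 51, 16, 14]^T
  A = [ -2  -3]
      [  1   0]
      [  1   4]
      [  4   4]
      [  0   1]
The point (4, 0) satisfies every constraint, so the LP is feasible; the constraints give x_1 ≤ 14 and x_2 ≤ 14, which with x_1, x_2 ≥ 0 keep the feasible region inside a bounded box. A feasible, bounded LP attains a finite optimum at a vertex.

Evaluating z = 4x_1 + 2x_2 at each vertex:
  (3, 0): z = 12
  (4, 0): z = 16
  (0, 4): z = 8
  (0, 2): z = 4

Bounded optimum: z* = 16 at (4, 0).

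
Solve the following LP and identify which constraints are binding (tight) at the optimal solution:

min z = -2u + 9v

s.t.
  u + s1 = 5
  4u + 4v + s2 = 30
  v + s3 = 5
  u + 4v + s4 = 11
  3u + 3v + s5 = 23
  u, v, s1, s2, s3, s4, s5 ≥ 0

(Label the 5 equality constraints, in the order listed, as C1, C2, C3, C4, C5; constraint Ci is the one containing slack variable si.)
Optimal: u = 5, v = 0
Slack at optimum:
  C1: slack = 0 (binding)
  C2: slack = 10
  C3: slack = 5
  C4: slack = 6
  C5: slack = 8
  u ≥ 0: u = 5
  v ≥ 0: v = 0 (binding)
Binding constraints: C1, v ≥ 0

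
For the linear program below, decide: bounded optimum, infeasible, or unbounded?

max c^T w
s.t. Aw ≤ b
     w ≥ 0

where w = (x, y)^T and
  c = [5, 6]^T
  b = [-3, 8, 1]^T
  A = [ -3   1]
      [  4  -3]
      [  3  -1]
One constraint requires 3x - y ≤ 1, while the constraint -3x + y ≤ -3 is equivalent to 3x - y ≥ 3. Together they would need 3 ≤ 3x - y ≤ 1, which is impossible since 3 > 1. No point satisfies all constraints.

Infeasible — the constraint set is empty.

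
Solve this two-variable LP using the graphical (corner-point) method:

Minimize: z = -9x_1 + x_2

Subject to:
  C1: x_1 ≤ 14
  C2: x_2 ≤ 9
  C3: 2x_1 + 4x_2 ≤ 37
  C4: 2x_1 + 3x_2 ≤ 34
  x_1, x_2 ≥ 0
Each vertex is the intersection of two constraint boundaries that also satisfies all remaining constraints:
  x_1 = 0 and x_2 = 0 → (0, 0)
  x_1 = 14 and x_2 = 0 → (14, 0)
  x_1 = 14 and 2x_1 + 3x_2 = 34 → (14, 2)
  2x_1 + 4x_2 = 37 and 2x_1 + 3x_2 = 34 → (12.5, 3)
  x_2 = 9 and 2x_1 + 4x_2 = 37 → (0.5, 9)
  x_2 = 9 and x_1 = 0 → (0, 9)

Evaluating z = -9x_1 + x_2 at each vertex:
  (0, 0): z = 0
  (14, 0): z = -126
  (14, 2): z = -124
  (12.5, 3): z = -109.5
  (0.5, 9): z = 4.5
  (0, 9): z = 9

The minimum is at (14, 0) with z = -126.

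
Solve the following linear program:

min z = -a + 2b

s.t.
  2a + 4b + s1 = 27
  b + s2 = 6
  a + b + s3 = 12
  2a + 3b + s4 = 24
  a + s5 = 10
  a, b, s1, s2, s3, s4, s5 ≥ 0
a = 10, b = 0, z = -10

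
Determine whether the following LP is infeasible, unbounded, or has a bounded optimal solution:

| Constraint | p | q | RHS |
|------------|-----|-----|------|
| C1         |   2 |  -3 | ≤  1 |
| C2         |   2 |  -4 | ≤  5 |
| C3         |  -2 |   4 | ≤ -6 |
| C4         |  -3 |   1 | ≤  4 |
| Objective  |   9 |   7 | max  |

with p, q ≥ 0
C2 requires 2p - 4q ≤ 5, while C3 (-2p + 4q ≤ -6) is equivalent to 2p - 4q ≥ 6. Together they would need 6 ≤ 2p - 4q ≤ 5, which is impossible since 6 > 5. No point satisfies all constraints.

Infeasible: no point satisfies all constraints simultaneously.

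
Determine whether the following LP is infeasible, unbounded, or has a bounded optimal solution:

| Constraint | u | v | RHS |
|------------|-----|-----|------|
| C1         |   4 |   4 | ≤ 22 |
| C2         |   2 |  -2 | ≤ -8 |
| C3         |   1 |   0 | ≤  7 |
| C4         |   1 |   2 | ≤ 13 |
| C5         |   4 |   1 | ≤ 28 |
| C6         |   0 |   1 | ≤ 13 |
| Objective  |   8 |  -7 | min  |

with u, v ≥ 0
The point (0, 5.5) satisfies every constraint, so the LP is feasible; the constraints give u ≤ 7 and v ≤ 13, which with u, v ≥ 0 keep the feasible region inside a bounded box. A feasible, bounded LP attains a finite optimum at a vertex.

The LP has an optimal solution: (0, 5.5) with z = -38.5.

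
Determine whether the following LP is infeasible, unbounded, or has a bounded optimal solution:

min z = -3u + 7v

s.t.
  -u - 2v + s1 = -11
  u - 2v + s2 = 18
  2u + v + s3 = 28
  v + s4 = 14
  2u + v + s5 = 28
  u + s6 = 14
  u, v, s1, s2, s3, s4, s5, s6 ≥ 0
The point (14, 0) satisfies every constraint, so the LP is feasible; the constraints give u ≤ 14 and v ≤ 14, which with u, v ≥ 0 keep the feasible region inside a bounded box. A feasible, bounded LP attains a finite optimum at a vertex.

Evaluating z = -3u + 7v at each vertex:
  (0, 5.5): z = 38.5
  (11, 0): z = -33
  (14, 0): z = -42
  (7, 14): z = 77
  (0, 14): z = 98

Bounded optimum: z* = -42 at (14, 0).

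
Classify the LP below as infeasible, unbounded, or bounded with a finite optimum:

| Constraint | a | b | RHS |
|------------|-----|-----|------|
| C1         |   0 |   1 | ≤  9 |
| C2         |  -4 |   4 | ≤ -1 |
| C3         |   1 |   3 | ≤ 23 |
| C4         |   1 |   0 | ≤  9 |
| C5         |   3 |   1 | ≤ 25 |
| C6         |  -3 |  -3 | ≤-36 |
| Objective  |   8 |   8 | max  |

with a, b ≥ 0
The point (6.5, 5.5) satisfies every constraint, so the LP is feasible; the constraints give a ≤ 9 and b ≤ 9, which with a, b ≥ 0 keep the feasible region inside a bounded box. A feasible, bounded LP attains a finite optimum at a vertex.

Bounded optimum: z* = 96 at (6.5, 5.5).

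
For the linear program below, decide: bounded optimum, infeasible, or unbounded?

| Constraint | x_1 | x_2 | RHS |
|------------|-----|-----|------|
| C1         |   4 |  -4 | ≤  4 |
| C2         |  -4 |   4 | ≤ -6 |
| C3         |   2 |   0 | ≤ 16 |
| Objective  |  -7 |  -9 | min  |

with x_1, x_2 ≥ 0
C1 requires 4x_1 - 4x_2 ≤ 4, while C2 (-4x_1 + 4x_2 ≤ -6) is equivalent to 4x_1 - 4x_2 ≥ 6. Together they would need 6 ≤ 4x_1 - 4x_2 ≤ 4, which is impossible since 6 > 4. No point satisfies all constraints.

Infeasible — the constraint set is empty.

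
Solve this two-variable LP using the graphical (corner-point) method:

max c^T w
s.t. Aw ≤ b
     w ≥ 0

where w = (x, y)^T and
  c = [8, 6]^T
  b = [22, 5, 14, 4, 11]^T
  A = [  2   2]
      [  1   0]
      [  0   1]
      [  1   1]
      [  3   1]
Each vertex is the intersection of two constraint boundaries that also satisfies all remaining constraints:
  x = 0 and y = 0 → (0, 0)
  3x + y = 11 and y = 0 → (3.667, 0)
  x + y = 4 and 3x + y = 11 → (3.5, 0.5)
  x + y = 4 and x = 0 → (0, 4)

Evaluating z = 8x + 6y at each vertex:
  (0, 0): z = 0
  (3.667, 0): z = 29.33
  (3.5, 0.5): z = 31
  (0, 4): z = 24

The maximum is at (3.5, 0.5) with z = 31.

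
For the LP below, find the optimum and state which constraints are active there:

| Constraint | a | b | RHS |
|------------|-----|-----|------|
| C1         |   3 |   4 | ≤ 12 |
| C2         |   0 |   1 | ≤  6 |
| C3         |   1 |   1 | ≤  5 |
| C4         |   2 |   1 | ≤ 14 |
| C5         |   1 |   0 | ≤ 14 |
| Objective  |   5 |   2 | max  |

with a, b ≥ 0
Optimal: a = 4, b = 0
Slack at optimum:
  C1: slack = 0 (binding)
  C2: slack = 6
  C3: slack = 1
  C4: slack = 6
  C5: slack = 10
  a ≥ 0: a = 4
  b ≥ 0: b = 0 (binding)
Binding constraints: C1, b ≥ 0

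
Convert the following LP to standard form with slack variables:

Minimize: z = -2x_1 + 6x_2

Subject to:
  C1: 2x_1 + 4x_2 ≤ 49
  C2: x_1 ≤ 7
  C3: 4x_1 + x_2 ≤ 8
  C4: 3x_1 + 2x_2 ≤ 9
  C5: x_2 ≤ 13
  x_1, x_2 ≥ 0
min z = -2x_1 + 6x_2

s.t.
  2x_1 + 4x_2 + s1 = 49
  x_1 + s2 = 7
  4x_1 + x_2 + s3 = 8
  3x_1 + 2x_2 + s4 = 9
  x_2 + s5 = 13
  x_1, x_2, s1, s2, s3, s4, s5 ≥ 0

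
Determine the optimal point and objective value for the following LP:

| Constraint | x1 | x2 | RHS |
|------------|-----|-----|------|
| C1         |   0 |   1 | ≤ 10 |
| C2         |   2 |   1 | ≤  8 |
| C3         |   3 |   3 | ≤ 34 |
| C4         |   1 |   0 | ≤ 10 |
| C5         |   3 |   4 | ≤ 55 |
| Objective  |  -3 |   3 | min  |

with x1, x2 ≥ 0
Each vertex is the intersection of two constraint boundaries that also satisfies all remaining constraints:
  x1 = 0 and x2 = 0 → (0, 0)
  2x1 + x2 = 8 and x2 = 0 → (4, 0)
  2x1 + x2 = 8 and x1 = 0 → (0, 8)

Evaluating z = -3x1 + 3x2 at each vertex:
  (0, 0): z = 0
  (4, 0): z = -12
  (0, 8): z = 24

The minimum is at (4, 0) with z = -12.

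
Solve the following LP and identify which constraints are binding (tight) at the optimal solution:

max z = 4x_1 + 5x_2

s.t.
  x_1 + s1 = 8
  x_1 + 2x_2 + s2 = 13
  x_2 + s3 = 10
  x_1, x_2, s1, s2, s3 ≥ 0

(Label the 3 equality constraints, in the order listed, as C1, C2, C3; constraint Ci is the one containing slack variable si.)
Optimal: x_1 = 8, x_2 = 2.5
Slack at optimum:
  C1: slack = 0 (binding)
  C2: slack = 0 (binding)
  C3: slack = 7.5
  x_1 ≥ 0: x_1 = 8
  x_2 ≥ 0: x_2 = 2.5
Binding constraints: C1, C2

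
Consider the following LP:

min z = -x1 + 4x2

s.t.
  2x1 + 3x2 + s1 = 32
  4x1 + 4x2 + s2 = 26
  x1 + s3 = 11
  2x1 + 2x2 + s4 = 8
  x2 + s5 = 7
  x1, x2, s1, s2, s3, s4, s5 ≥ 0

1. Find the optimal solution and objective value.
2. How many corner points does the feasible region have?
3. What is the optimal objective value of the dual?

1. x1 = 4, x2 = 0, z = -4
2. 3
3. -4 (by strong duality, equal to the primal optimum)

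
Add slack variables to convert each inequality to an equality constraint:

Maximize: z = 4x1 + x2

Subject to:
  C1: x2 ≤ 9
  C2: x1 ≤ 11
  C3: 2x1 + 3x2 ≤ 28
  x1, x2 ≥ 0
max z = 4x1 + x2

s.t.
  x2 + s1 = 9
  x1 + s2 = 11
  2x1 + 3x2 + s3 = 28
  x1, x2, s1, s2, s3 ≥ 0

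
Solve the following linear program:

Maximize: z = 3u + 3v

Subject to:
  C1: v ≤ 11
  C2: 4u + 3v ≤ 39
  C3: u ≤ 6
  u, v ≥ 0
Each vertex is the intersection of two constraint boundaries that also satisfies all remaining constraints:
  u = 0 and v = 0 → (0, 0)
  u = 6 and v = 0 → (6, 0)
  4u + 3v = 39 and u = 6 → (6, 5)
  v = 11 and 4u + 3v = 39 → (1.5, 11)
  v = 11 and u = 0 → (0, 11)

Evaluating z = 3u + 3v at each vertex:
  (0, 0): z = 0
  (6, 0): z = 18
  (6, 5): z = 33
  (1.5, 11): z = 37.5
  (0, 11): z = 33

The maximum is at (1.5, 11) with z = 37.5.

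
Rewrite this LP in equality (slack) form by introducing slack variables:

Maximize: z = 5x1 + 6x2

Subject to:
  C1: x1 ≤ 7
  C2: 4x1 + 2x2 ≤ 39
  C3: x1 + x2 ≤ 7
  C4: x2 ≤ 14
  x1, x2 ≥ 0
max z = 5x1 + 6x2

s.t.
  x1 + s1 = 7
  4x1 + 2x2 + s2 = 39
  x1 + x2 + s3 = 7
  x2 + s4 = 14
  x1, x2, s1, s2, s3, s4 ≥ 0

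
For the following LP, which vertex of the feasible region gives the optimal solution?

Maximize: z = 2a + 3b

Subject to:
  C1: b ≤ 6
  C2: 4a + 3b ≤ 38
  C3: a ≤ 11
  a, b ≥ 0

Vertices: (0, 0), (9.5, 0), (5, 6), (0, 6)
Evaluating z = 2a + 3b at each vertex:
  (0, 0): z = 0
  (9.5, 0): z = 19
  (5, 6): z = 28
  (0, 6): z = 18

The largest value is z = 28, attained at (5, 6).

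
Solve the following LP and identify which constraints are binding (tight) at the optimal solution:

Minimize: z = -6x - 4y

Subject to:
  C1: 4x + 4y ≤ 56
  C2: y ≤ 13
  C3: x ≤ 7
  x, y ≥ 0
Optimal: x = 7, y = 7
Binding: C1, C3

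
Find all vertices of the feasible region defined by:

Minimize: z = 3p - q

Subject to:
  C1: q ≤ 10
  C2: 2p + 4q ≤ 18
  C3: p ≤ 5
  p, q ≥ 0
Each vertex is the intersection of two constraint boundaries that also satisfies all remaining constraints:
  p = 0 and q = 0 → (0, 0)
  p = 5 and q = 0 → (5, 0)
  2p + 4q = 18 and p = 5 → (5, 2)
  2p + 4q = 18 and p = 0 → (0, 4.5)

Vertices: (0, 0), (5, 0), (5, 2), (0, 4.5)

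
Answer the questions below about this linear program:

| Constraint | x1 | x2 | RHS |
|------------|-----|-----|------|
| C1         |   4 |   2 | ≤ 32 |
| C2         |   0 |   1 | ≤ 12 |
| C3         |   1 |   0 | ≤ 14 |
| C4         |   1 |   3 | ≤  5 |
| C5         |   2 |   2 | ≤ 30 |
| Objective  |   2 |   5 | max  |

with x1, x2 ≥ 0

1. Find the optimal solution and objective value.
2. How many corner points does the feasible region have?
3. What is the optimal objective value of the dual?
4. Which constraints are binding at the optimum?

1. x1 = 5, x2 = 0, z = 10
2. 3
3. 10 (by strong duality, equal to the primal optimum)
4. C4, x2 ≥ 0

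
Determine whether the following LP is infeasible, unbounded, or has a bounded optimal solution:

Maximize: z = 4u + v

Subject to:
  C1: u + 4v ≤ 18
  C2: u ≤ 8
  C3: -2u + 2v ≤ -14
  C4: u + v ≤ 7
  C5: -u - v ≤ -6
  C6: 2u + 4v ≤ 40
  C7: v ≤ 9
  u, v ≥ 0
The point (7, 0) satisfies every constraint, so the LP is feasible; the constraints give u ≤ 8 and v ≤ 9, which with u, v ≥ 0 keep the feasible region inside a bounded box. A feasible, bounded LP attains a finite optimum at a vertex.

Bounded optimum: z* = 28 at (7, 0).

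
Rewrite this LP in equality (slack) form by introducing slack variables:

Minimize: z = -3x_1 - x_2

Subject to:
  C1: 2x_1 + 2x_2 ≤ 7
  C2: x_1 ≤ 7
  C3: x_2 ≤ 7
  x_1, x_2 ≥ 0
min z = -3x_1 - x_2

s.t.
  2x_1 + 2x_2 + s1 = 7
  x_1 + s2 = 7
  x_2 + s3 = 7
  x_1, x_2, s1, s2, s3 ≥ 0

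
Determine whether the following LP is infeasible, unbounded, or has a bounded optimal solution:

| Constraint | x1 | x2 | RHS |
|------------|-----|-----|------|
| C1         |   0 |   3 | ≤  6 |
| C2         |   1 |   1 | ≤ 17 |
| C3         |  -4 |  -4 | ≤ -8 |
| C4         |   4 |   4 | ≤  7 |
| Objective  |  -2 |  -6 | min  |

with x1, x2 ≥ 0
C4 requires 4x1 + 4x2 ≤ 7, while C3 (-4x1 - 4x2 ≤ -8) is equivalent to 4x1 + 4x2 ≥ 8. Together they would need 8 ≤ 4x1 + 4x2 ≤ 7, which is impossible since 8 > 7. No point satisfies all constraints.

Infeasible — the constraint set is empty.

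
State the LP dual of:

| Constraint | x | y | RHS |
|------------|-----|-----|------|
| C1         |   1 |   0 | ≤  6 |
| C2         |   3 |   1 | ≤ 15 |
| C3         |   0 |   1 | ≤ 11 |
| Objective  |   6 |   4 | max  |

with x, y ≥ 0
Minimize: z = 6y1 + 15y2 + 11y3

Subject to:
  C1: -y1 - 3y2 ≤ -6
  C2: -y2 - y3 ≤ -4
  y1, y2, y3 ≥ 0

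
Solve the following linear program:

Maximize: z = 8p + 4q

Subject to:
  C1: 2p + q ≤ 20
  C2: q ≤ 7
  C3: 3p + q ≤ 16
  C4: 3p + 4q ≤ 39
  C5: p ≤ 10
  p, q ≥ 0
p = 3, q = 7, z = 52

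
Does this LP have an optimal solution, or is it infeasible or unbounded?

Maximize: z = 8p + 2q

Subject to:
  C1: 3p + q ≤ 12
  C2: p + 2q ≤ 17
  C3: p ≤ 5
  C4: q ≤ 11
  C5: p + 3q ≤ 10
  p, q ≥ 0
The point (4, 0) satisfies every constraint, so the LP is feasible; the constraints give p ≤ 5 and q ≤ 11, which with p, q ≥ 0 keep the feasible region inside a bounded box. A feasible, bounded LP attains a finite optimum at a vertex.

Evaluating z = 8p + 2q at each vertex:
  (0, 0): z = 0
  (4, 0): z = 32
  (3.25, 2.25): z = 30.5
  (0, 3.333): z = 6.667

Feasible with finite optimum z* = 32 at (4, 0).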